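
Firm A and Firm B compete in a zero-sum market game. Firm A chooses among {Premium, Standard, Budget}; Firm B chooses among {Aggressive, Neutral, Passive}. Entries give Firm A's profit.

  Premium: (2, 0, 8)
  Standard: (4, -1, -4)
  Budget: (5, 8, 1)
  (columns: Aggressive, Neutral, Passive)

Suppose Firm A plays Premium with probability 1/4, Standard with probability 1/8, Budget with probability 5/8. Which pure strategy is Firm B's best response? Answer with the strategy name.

If Firm B plays Aggressive, Firm A's expected payoff is (1/4)·2 + (1/8)·4 + (5/8)·5 = 33/8.
If Firm B plays Neutral, Firm A's expected payoff is (1/4)·0 + (1/8)·(-1) + (5/8)·8 = 39/8.
If Firm B plays Passive, Firm A's expected payoff is (1/4)·8 + (1/8)·(-4) + (5/8)·1 = 17/8.
Firm B minimizes Firm A's payoff; the smallest is 17/8, so the best response is Passive.

Passive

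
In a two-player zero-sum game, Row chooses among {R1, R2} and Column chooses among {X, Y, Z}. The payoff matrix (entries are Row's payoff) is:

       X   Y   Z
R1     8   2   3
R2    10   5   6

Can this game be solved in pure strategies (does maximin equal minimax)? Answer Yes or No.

Row minima: R1 → 2, R2 → 5; maximin = 5.
Column maxima: X → 10, Y → 5, Z → 6; minimax = 5.
maximin = minimax = 5, so a saddle point exists.

Yes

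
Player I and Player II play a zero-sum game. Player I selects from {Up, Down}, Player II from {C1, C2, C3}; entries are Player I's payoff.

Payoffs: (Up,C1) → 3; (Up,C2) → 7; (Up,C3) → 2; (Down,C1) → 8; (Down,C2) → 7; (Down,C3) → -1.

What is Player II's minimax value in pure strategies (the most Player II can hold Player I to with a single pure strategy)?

Column maxima: C1 → 8, C2 → 7, C3 → 2.
The smallest of these is 2.

2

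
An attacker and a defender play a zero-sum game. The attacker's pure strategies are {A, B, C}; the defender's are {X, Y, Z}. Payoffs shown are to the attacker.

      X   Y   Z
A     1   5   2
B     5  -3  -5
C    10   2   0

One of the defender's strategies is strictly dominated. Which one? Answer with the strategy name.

Z holds the attacker's payoff strictly below Y in every row: 2 < 5, -5 < -3, 0 < 2.
So Y is strictly dominated for the defender.

Y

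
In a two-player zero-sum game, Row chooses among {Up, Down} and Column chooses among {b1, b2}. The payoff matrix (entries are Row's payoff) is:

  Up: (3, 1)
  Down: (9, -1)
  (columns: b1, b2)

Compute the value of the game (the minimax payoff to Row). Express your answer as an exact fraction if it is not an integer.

Row minima: Up → 1, Down → -1; maximin = 1.
Column maxima: b1 → 9, b2 → 1; minimax = 1.
Since maximin = minimax = 1, there is a saddle point and the value is 1.

1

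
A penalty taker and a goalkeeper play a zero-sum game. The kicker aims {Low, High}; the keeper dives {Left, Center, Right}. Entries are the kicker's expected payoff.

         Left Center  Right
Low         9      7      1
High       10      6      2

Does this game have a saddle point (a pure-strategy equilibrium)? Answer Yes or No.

Yes

Row minima: Low → 1, High → 2; maximin = 2.
Column maxima: Left → 10, Center → 7, Right → 2; minimax = 2.
maximin = minimax = 2, so a saddle point exists.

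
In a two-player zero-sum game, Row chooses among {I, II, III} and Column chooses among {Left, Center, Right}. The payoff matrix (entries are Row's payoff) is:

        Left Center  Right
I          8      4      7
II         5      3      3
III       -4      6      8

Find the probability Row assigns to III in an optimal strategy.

Row minima: I → 4, II → 3, III → -4; maximin = 4.
Column maxima: Left → 8, Center → 6, Right → 8; minimax = 6.
4 ≠ 6, so there is no saddle point; optimal play is mixed.
II is strictly dominated by I, so Row never plays it.
With II eliminated, Right is strictly dominated by Center (it gives Row strictly more in every remaining row), so Column never plays it.
On the remaining 2×2 (I, III vs Left, Center):
Let Row play I with probability p. Expected payoff against Left: 8p + (-4)(1−p) = 12p − 4; against Center: 4p + 6(1−p) = −2p + 6.
Setting these equal: 12p − 4 = −2p + 6 ⇒ 14p = 10 ⇒ p = 5/7, and the value is (12)·(5/7) − 4 = 32/7.
For Column: with q = P(Left), equating I's and III's payoffs gives 4q + 4 = −10q + 6 ⇒ q = 1/7.

2/7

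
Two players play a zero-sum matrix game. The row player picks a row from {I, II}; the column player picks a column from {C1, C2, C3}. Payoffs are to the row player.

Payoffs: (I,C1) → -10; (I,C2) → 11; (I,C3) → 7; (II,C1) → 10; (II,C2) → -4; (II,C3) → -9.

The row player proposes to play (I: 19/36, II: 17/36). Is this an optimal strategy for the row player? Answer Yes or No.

Against C1 this mix gives (19/36)·(-10) + (17/36)·10 = -5/9.
Against C2 this mix gives (19/36)·11 + (17/36)·(-4) = 47/12.
Against C3 this mix gives (19/36)·7 + (17/36)·(-9) = -5/9.
All of the column player's active replies (C1, C3) yield -5/9, and no column does worse for the row player. The mix makes the column player indifferent and guarantees -5/9, so it is optimal.

Yes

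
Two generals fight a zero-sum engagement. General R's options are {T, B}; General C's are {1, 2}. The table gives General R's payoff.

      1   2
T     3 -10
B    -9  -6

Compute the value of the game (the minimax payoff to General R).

Row minima: T → -10, B → -9; maximin = -9.
Column maxima: 1 → 3, 2 → -6; minimax = -6.
-9 ≠ -6, so there is no saddle point; optimal play is mixed.
Let General R play T with probability p. Expected payoff against 1: 3p + (-9)(1−p) = 12p − 9; against 2: (-10)p + (-6)(1−p) = −4p − 6.
Setting these equal: 12p − 9 = −4p − 6 ⇒ 16p = 3 ⇒ p = 3/16, and the value is (12)·(3/16) − 9 = -27/4.
For General C: with q = P(1), equating T's and B's payoffs gives 13q − 10 = −3q − 6 ⇒ q = 1/4.

-27/4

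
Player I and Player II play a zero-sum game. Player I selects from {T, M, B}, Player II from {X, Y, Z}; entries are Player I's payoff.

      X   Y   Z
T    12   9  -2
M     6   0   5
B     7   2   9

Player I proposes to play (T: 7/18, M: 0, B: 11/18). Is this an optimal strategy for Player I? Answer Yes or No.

Against X this mix gives (7/18)·12 + (11/18)·7 = 161/18.
Against Y this mix gives (7/18)·9 + (11/18)·2 = 85/18.
Against Z this mix gives (7/18)·(-2) + (11/18)·9 = 85/18.
All of Player II's active replies (Y, Z) yield 85/18, and no column does worse for Player I. The mix makes Player II indifferent and guarantees 85/18, so it is optimal.

Yes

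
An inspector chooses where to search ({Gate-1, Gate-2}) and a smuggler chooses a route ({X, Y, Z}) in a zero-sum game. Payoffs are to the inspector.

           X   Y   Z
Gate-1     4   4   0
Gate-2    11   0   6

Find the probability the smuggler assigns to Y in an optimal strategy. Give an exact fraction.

Row minima: Gate-1 → 0, Gate-2 → 0; maximin = 0.
Column maxima: X → 11, Y → 4, Z → 6; minimax = 4.
0 ≠ 4, so there is no saddle point; optimal play is mixed.
X is strictly dominated by Z (it gives the inspector strictly more in every row), so the smuggler never plays it.
On the remaining 2×2 (Gate-1, Gate-2 vs Y, Z):
Let the inspector play Gate-1 with probability p. Expected payoff against Y: 4p + 0(1−p) = 4p; against Z: 0p + 6(1−p) = −6p + 6.
Setting these equal: 4p = −6p + 6 ⇒ 10p = 6 ⇒ p = 3/5, and the value is (4)·(3/5) = 12/5.
For the smuggler: with q = P(Y), equating Gate-1's and Gate-2's payoffs gives 4q = −6q + 6 ⇒ q = 3/5.

3/5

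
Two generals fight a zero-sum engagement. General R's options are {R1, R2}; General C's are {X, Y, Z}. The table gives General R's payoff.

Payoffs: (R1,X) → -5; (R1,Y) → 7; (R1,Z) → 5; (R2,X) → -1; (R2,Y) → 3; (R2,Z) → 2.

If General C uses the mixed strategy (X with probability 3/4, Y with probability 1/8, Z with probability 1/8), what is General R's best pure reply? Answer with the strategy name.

Expected payoff of R1: (3/4)·(-5) + (1/8)·7 + (1/8)·5 = -9/4.
Expected payoff of R2: (3/4)·(-1) + (1/8)·3 + (1/8)·2 = -1/8.
The largest is -1/8, so General R's best response is R2.

R2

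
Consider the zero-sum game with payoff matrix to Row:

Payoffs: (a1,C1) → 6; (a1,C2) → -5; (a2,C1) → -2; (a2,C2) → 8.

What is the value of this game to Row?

Row minima: a1 → -5, a2 → -2; maximin = -2.
Column maxima: C1 → 6, C2 → 8; minimax = 6.
-2 ≠ 6, so there is no saddle point; optimal play is mixed.
Let Row play a1 with probability p. Expected payoff against C1: 6p + (-2)(1−p) = 8p − 2; against C2: (-5)p + 8(1−p) = −13p + 8.
Setting these equal: 8p − 2 = −13p + 8 ⇒ 21p = 10 ⇒ p = 10/21, and the value is (8)·(10/21) − 2 = 38/21.
For Column: with q = P(C1), equating a1's and a2's payoffs gives 11q − 5 = −10q + 8 ⇒ q = 13/21.

38/21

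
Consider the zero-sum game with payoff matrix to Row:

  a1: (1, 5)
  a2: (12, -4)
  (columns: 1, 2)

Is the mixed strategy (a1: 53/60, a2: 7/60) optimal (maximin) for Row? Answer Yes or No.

Against 1 this mix gives (53/60)·1 + (7/60)·12 = 137/60.
Against 2 this mix gives (53/60)·5 + (7/60)·(-4) = 79/20.
Column will play 1, holding Row to 137/60. Shifting weight toward the row that does better against 1 would raise this floor (the equalizing mix achieves 16/5 against both 1 and 2), so the proposed strategy is not optimal.

No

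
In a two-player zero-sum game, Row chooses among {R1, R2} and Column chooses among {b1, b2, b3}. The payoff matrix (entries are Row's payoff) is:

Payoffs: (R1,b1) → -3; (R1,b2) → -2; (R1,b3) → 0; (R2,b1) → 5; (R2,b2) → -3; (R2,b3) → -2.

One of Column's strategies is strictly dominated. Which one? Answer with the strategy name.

b2 holds Row's payoff strictly below b3 in every row: -2 < 0, -3 < -2.
So b3 is strictly dominated for Column.

b3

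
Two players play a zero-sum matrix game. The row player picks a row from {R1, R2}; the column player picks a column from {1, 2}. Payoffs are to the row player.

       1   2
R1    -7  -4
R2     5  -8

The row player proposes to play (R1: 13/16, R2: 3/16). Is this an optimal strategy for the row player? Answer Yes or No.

Yes

Against 1 this mix gives (13/16)·(-7) + (3/16)·5 = -19/4.
Against 2 this mix gives (13/16)·(-4) + (3/16)·(-8) = -19/4.
All of the column player's active replies (1, 2) yield -19/4, and no column does worse for the row player. The mix makes the column player indifferent and guarantees -19/4, so it is optimal.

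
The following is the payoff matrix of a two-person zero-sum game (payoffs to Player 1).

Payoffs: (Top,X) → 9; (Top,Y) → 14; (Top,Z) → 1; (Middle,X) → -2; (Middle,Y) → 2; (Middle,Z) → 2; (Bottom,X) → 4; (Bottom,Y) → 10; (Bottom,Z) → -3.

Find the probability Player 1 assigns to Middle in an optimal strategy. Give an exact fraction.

2/3

Row minima: Top → 1, Middle → -2, Bottom → -3; maximin = 1.
Column maxima: X → 9, Y → 14, Z → 2; minimax = 2.
1 ≠ 2, so there is no saddle point; optimal play is mixed.
Bottom is strictly dominated by Top, so Player 1 never plays it.
Y is strictly dominated by X (it gives Player 1 strictly more in every row), so Player 2 never plays it.
On the remaining 2×2 (Top, Middle vs X, Z):
Let Player 1 play Top with probability p. Expected payoff against X: 9p + (-2)(1−p) = 11p − 2; against Z: 1p + 2(1−p) = −p + 2.
Setting these equal: 11p − 2 = −p + 2 ⇒ 12p = 4 ⇒ p = 1/3, and the value is (11)·(1/3) − 2 = 5/3.
For Player 2: with q = P(X), equating Top's and Middle's payoffs gives 8q + 1 = −4q + 2 ⇒ q = 1/12.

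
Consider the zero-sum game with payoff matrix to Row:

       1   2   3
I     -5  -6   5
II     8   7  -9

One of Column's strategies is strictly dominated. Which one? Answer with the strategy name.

2 holds Row's payoff strictly below 1 in every row: -6 < -5, 7 < 8.
So 1 is strictly dominated for Column.

1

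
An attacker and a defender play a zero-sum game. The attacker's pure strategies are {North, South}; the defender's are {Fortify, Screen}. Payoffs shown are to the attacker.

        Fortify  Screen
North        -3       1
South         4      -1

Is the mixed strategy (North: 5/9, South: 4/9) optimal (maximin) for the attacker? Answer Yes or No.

Yes

Against Fortify this mix gives (5/9)·(-3) + (4/9)·4 = 1/9.
Against Screen this mix gives (5/9)·1 + (4/9)·(-1) = 1/9.
All of the defender's active replies (Fortify, Screen) yield 1/9, and no column does worse for the attacker. The mix makes the defender indifferent and guarantees 1/9, so it is optimal.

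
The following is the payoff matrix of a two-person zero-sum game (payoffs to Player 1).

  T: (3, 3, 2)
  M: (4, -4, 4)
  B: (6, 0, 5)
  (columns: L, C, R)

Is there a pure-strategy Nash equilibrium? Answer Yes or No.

No

Row minima: T → 2, M → -4, B → 0; maximin = 2.
Column maxima: L → 6, C → 3, R → 5; minimax = 3.
2 ≠ 3, so no pure-strategy equilibrium exists.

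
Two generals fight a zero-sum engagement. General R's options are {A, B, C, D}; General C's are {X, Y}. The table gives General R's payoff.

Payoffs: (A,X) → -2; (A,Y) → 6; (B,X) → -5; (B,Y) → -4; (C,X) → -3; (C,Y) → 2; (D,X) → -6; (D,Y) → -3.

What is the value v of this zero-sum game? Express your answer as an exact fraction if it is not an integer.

-2

Row minima: A → -2, B → -5, C → -3, D → -6; maximin = -2.
Column maxima: X → -2, Y → 6; minimax = -2.
Since maximin = minimax = -2, there is a saddle point and the value is -2.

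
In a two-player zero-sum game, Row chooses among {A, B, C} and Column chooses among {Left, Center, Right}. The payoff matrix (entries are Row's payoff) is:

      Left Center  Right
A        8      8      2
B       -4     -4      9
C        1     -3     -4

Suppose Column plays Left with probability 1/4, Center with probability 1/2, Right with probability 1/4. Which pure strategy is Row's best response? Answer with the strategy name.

A

Expected payoff of A: (1/4)·8 + (1/2)·8 + (1/4)·2 = 13/2.
Expected payoff of B: (1/4)·(-4) + (1/2)·(-4) + (1/4)·9 = -3/4.
Expected payoff of C: (1/4)·1 + (1/2)·(-3) + (1/4)·(-4) = -9/4.
The largest is 13/2, so Row's best response is A.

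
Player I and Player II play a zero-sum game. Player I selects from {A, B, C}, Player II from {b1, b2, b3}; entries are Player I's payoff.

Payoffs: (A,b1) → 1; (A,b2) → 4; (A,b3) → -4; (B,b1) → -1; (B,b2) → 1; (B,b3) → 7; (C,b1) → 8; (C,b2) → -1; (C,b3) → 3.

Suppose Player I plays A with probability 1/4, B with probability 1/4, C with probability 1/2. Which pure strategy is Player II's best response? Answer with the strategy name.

b2

If Player II plays b1, Player I's expected payoff is (1/4)·1 + (1/4)·(-1) + (1/2)·8 = 4.
If Player II plays b2, Player I's expected payoff is (1/4)·4 + (1/4)·1 + (1/2)·(-1) = 3/4.
If Player II plays b3, Player I's expected payoff is (1/4)·(-4) + (1/4)·7 + (1/2)·3 = 9/4.
Player II minimizes Player I's payoff; the smallest is 3/4, so the best response is b2.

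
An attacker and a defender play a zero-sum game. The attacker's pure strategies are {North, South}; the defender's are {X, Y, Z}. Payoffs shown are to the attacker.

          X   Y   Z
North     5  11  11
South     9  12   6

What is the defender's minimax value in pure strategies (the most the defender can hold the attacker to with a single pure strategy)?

9

Column maxima: X → 9, Y → 12, Z → 11.
The smallest of these is 9.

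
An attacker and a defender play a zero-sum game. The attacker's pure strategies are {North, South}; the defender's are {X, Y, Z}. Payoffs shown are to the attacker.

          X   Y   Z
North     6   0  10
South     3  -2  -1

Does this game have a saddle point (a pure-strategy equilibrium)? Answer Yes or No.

Row minima: North → 0, South → -2; maximin = 0.
Column maxima: X → 6, Y → 0, Z → 10; minimax = 0.
maximin = minimax = 0, so a saddle point exists.

Yes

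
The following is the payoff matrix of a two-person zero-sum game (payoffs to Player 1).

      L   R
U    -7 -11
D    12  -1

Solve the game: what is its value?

-1

Row minima: U → -11, D → -1; maximin = -1.
Column maxima: L → 12, R → -1; minimax = -1.
Since maximin = minimax = -1, there is a saddle point and the value is -1.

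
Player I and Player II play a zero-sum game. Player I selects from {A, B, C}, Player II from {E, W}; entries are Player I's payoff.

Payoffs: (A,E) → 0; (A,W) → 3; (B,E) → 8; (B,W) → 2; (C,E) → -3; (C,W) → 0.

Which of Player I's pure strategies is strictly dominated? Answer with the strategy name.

C

A gives a strictly higher payoff than C against every column: 0 > -3, 3 > 0.
So C is strictly dominated and Player I never plays it.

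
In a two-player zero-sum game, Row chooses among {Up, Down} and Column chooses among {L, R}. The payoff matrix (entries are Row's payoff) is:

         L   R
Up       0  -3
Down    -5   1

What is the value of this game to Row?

-5/3

Row minima: Up → -3, Down → -5; maximin = -3.
Column maxima: L → 0, R → 1; minimax = 0.
-3 ≠ 0, so there is no saddle point; optimal play is mixed.
Let Row play Up with probability p. Expected payoff against L: 0p + (-5)(1−p) = 5p − 5; against R: (-3)p + 1(1−p) = −4p + 1.
Setting these equal: 5p − 5 = −4p + 1 ⇒ 9p = 6 ⇒ p = 2/3, and the value is (5)·(2/3) − 5 = -5/3.
For Column: with q = P(L), equating Up's and Down's payoffs gives 3q − 3 = −6q + 1 ⇒ q = 4/9.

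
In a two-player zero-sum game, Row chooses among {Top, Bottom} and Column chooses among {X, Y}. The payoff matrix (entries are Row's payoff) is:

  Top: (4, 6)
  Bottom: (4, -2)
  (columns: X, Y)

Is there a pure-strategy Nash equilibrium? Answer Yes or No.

Row minima: Top → 4, Bottom → -2; maximin = 4.
Column maxima: X → 4, Y → 6; minimax = 4.
maximin = minimax = 4, so a saddle point exists.

Yes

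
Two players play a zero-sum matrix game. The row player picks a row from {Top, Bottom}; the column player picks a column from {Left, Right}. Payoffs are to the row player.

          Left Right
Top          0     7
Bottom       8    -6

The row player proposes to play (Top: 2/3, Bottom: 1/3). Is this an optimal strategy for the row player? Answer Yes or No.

Against Left this mix gives (2/3)·0 + (1/3)·8 = 8/3.
Against Right this mix gives (2/3)·7 + (1/3)·(-6) = 8/3.
All of the column player's active replies (Left, Right) yield 8/3, and no column does worse for the row player. The mix makes the column player indifferent and guarantees 8/3, so it is optimal.

Yes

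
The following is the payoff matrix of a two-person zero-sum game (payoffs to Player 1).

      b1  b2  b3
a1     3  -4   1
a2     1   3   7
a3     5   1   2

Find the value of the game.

Row minima: a1 → -4, a2 → 1, a3 → 1; maximin = 1.
Column maxima: b1 → 5, b2 → 3, b3 → 7; minimax = 3.
1 ≠ 3, so there is no saddle point; optimal play is mixed.
a1 is strictly dominated by a3, so Player 1 never plays it.
b3 is strictly dominated by b2 (it gives Player 1 strictly more in every row), so Player 2 never plays it.
On the remaining 2×2 (a2, a3 vs b1, b2):
Let Player 1 play a2 with probability p. Expected payoff against b1: 1p + 5(1−p) = −4p + 5; against b2: 3p + 1(1−p) = 2p + 1.
Setting these equal: −4p + 5 = 2p + 1 ⇒ −6p = -4 ⇒ p = 2/3, and the value is (-4)·(2/3) + 5 = 7/3.
For Player 2: with q = P(b1), equating a2's and a3's payoffs gives −2q + 3 = 4q + 1 ⇒ q = 1/3.

7/3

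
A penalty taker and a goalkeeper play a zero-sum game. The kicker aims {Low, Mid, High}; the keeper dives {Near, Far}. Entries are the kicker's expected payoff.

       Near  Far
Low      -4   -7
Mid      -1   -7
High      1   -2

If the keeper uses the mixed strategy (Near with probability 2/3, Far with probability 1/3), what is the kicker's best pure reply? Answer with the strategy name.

Expected payoff of Low: (2/3)·(-4) + (1/3)·(-7) = -5.
Expected payoff of Mid: (2/3)·(-1) + (1/3)·(-7) = -3.
Expected payoff of High: (2/3)·1 + (1/3)·(-2) = 0.
The largest is 0, so the kicker's best response is High.

High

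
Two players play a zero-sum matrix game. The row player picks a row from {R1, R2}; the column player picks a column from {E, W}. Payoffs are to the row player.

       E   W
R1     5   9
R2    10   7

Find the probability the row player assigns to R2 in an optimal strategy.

Row minima: R1 → 5, R2 → 7; maximin = 7.
Column maxima: E → 10, W → 9; minimax = 9.
7 ≠ 9, so there is no saddle point; optimal play is mixed.
Let the row player play R1 with probability p. Expected payoff against E: 5p + 10(1−p) = −5p + 10; against W: 9p + 7(1−p) = 2p + 7.
Setting these equal: −5p + 10 = 2p + 7 ⇒ −7p = -3 ⇒ p = 3/7, and the value is (-5)·(3/7) + 10 = 55/7.
For the column player: with q = P(E), equating R1's and R2's payoffs gives −4q + 9 = 3q + 7 ⇒ q = 2/7.

4/7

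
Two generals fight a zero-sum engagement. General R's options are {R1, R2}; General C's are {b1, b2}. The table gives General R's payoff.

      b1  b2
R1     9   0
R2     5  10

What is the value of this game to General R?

45/7

Row minima: R1 → 0, R2 → 5; maximin = 5.
Column maxima: b1 → 9, b2 → 10; minimax = 9.
5 ≠ 9, so there is no saddle point; optimal play is mixed.
Let General R play R1 with probability p. Expected payoff against b1: 9p + 5(1−p) = 4p + 5; against b2: 0p + 10(1−p) = −10p + 10.
Setting these equal: 4p + 5 = −10p + 10 ⇒ 14p = 5 ⇒ p = 5/14, and the value is (4)·(5/14) + 5 = 45/7.
For General C: with q = P(b1), equating R1's and R2's payoffs gives 9q = −5q + 10 ⇒ q = 5/7.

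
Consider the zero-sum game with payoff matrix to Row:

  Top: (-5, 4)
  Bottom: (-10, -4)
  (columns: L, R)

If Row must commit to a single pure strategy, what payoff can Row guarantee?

-5

Row minima: Top → -5, Bottom → -10.
The best of these is -5.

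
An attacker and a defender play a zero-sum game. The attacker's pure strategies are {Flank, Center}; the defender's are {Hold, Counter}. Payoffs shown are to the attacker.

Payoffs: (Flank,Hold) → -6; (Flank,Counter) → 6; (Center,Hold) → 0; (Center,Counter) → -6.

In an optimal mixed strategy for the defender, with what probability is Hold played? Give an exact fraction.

2/3

Row minima: Flank → -6, Center → -6; maximin = -6.
Column maxima: Hold → 0, Counter → 6; minimax = 0.
-6 ≠ 0, so there is no saddle point; optimal play is mixed.
Let the attacker play Flank with probability p. Expected payoff against Hold: (-6)p + 0(1−p) = −6p; against Counter: 6p + (-6)(1−p) = 12p − 6.
Setting these equal: −6p = 12p − 6 ⇒ −18p = -6 ⇒ p = 1/3, and the value is (-6)·(1/3) = -2.
For the defender: with q = P(Hold), equating Flank's and Center's payoffs gives −12q + 6 = 6q − 6 ⇒ q = 2/3.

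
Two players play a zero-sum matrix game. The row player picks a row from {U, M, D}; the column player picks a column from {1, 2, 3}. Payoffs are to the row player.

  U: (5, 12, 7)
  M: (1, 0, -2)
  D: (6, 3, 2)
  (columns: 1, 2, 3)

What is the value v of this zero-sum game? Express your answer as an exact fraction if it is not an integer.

Row minima: U → 5, M → -2, D → 2; maximin = 5.
Column maxima: 1 → 6, 2 → 12, 3 → 7; minimax = 6.
5 ≠ 6, so there is no saddle point; optimal play is mixed.
M is strictly dominated by U, so the row player never plays it.
2 is strictly dominated by 3 (it gives the row player strictly more in every row), so the column player never plays it.
On the remaining 2×2 (U, D vs 1, 3):
Let the row player play U with probability p. Expected payoff against 1: 5p + 6(1−p) = −p + 6; against 3: 7p + 2(1−p) = 5p + 2.
Setting these equal: −p + 6 = 5p + 2 ⇒ −6p = -4 ⇒ p = 2/3, and the value is (-1)·(2/3) + 6 = 16/3.
For the column player: with q = P(1), equating U's and D's payoffs gives −2q + 7 = 4q + 2 ⇒ q = 5/6.

16/3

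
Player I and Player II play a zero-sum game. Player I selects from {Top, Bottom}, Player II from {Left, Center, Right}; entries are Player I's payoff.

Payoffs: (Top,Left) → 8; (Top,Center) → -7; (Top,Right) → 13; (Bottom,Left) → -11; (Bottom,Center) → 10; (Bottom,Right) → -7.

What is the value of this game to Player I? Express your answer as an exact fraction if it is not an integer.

1/12

Row minima: Top → -7, Bottom → -11; maximin = -7.
Column maxima: Left → 8, Center → 10, Right → 13; minimax = 8.
-7 ≠ 8, so there is no saddle point; optimal play is mixed.
Right is strictly dominated by Left (it gives Player I strictly more in every row), so Player II never plays it.
On the remaining 2×2 (Top, Bottom vs Left, Center):
Let Player I play Top with probability p. Expected payoff against Left: 8p + (-11)(1−p) = 19p − 11; against Center: (-7)p + 10(1−p) = −17p + 10.
Setting these equal: 19p − 11 = −17p + 10 ⇒ 36p = 21 ⇒ p = 7/12, and the value is (19)·(7/12) − 11 = 1/12.
For Player II: with q = P(Left), equating Top's and Bottom's payoffs gives 15q − 7 = −21q + 10 ⇒ q = 17/36.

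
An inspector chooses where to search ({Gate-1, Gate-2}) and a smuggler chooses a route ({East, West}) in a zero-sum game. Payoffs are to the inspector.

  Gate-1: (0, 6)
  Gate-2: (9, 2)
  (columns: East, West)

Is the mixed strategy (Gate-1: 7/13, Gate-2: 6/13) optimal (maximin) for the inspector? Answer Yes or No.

Against East this mix gives (7/13)·0 + (6/13)·9 = 54/13.
Against West this mix gives (7/13)·6 + (6/13)·2 = 54/13.
All of the smuggler's active replies (East, West) yield 54/13, and no column does worse for the inspector. The mix makes the smuggler indifferent and guarantees 54/13, so it is optimal.

Yes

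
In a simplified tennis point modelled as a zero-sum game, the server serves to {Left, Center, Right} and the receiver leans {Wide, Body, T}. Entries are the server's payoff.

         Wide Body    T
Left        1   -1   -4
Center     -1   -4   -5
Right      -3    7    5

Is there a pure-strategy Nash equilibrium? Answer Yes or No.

No

Row minima: Left → -4, Center → -5, Right → -3; maximin = -3.
Column maxima: Wide → 1, Body → 7, T → 5; minimax = 1.
-3 ≠ 1, so no pure-strategy equilibrium exists.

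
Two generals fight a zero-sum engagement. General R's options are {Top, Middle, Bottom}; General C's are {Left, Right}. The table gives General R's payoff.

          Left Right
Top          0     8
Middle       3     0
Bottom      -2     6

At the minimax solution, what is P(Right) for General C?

3/11

Row minima: Top → 0, Middle → 0, Bottom → -2; maximin = 0.
Column maxima: Left → 3, Right → 8; minimax = 3.
0 ≠ 3, so there is no saddle point; optimal play is mixed.
Bottom is strictly dominated by Top, so General R never plays it.
On the remaining 2×2 (Top, Middle vs Left, Right):
Let General R play Top with probability p. Expected payoff against Left: 0p + 3(1−p) = −3p + 3; against Right: 8p + 0(1−p) = 8p.
Setting these equal: −3p + 3 = 8p ⇒ −11p = -3 ⇒ p = 3/11, and the value is (-3)·(3/11) + 3 = 24/11.
For General C: with q = P(Left), equating Top's and Middle's payoffs gives −8q + 8 = 3q ⇒ q = 8/11.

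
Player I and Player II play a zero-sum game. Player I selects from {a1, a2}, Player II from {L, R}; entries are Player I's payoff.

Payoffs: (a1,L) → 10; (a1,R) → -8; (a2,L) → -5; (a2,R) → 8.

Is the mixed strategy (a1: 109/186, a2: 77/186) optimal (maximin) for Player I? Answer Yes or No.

No

Against L this mix gives (109/186)·10 + (77/186)·(-5) = 235/62.
Against R this mix gives (109/186)·(-8) + (77/186)·8 = -128/93.
Player II will play R, holding Player I to -128/93. Shifting weight toward the row that does better against R would raise this floor (the equalizing mix achieves 40/31 against both R and L), so the proposed strategy is not optimal.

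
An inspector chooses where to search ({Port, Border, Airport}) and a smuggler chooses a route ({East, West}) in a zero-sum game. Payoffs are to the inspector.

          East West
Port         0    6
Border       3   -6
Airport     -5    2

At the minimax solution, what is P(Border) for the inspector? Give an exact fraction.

2/5

Row minima: Port → 0, Border → -6, Airport → -5; maximin = 0.
Column maxima: East → 3, West → 6; minimax = 3.
0 ≠ 3, so there is no saddle point; optimal play is mixed.
Airport is strictly dominated by Port, so the inspector never plays it.
On the remaining 2×2 (Port, Border vs East, West):
Let the inspector play Port with probability p. Expected payoff against East: 0p + 3(1−p) = −3p + 3; against West: 6p + (-6)(1−p) = 12p − 6.
Setting these equal: −3p + 3 = 12p − 6 ⇒ −15p = -9 ⇒ p = 3/5, and the value is (-3)·(3/5) + 3 = 6/5.
For the smuggler: with q = P(East), equating Port's and Border's payoffs gives −6q + 6 = 9q − 6 ⇒ q = 4/5.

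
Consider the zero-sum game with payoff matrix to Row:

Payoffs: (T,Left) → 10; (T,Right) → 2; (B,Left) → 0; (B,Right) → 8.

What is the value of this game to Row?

5

Row minima: T → 2, B → 0; maximin = 2.
Column maxima: Left → 10, Right → 8; minimax = 8.
2 ≠ 8, so there is no saddle point; optimal play is mixed.
Let Row play T with probability p. Expected payoff against Left: 10p + 0(1−p) = 10p; against Right: 2p + 8(1−p) = −6p + 8.
Setting these equal: 10p = −6p + 8 ⇒ 16p = 8 ⇒ p = 1/2, and the value is (10)·(1/2) = 5.
For Column: with q = P(Left), equating T's and B's payoffs gives 8q + 2 = −8q + 8 ⇒ q = 3/8.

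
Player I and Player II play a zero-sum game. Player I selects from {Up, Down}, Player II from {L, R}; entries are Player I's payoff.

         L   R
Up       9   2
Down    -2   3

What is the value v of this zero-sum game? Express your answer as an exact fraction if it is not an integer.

Row minima: Up → 2, Down → -2; maximin = 2.
Column maxima: L → 9, R → 3; minimax = 3.
2 ≠ 3, so there is no saddle point; optimal play is mixed.
Let Player I play Up with probability p. Expected payoff against L: 9p + (-2)(1−p) = 11p − 2; against R: 2p + 3(1−p) = −p + 3.
Setting these equal: 11p − 2 = −p + 3 ⇒ 12p = 5 ⇒ p = 5/12, and the value is (11)·(5/12) − 2 = 31/12.
For Player II: with q = P(L), equating Up's and Down's payoffs gives 7q + 2 = −5q + 3 ⇒ q = 1/12.

31/12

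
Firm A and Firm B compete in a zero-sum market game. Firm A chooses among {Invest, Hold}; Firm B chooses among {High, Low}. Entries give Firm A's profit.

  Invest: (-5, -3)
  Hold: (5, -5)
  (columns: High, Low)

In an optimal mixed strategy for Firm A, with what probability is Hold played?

Row minima: Invest → -5, Hold → -5; maximin = -5.
Column maxima: High → 5, Low → -3; minimax = -3.
-5 ≠ -3, so there is no saddle point; optimal play is mixed.
Let Firm A play Invest with probability p. Expected payoff against High: (-5)p + 5(1−p) = −10p + 5; against Low: (-3)p + (-5)(1−p) = 2p − 5.
Setting these equal: −10p + 5 = 2p − 5 ⇒ −12p = -10 ⇒ p = 5/6, and the value is (-10)·(5/6) + 5 = -10/3.
For Firm B: with q = P(High), equating Invest's and Hold's payoffs gives −2q − 3 = 10q − 5 ⇒ q = 1/6.

1/6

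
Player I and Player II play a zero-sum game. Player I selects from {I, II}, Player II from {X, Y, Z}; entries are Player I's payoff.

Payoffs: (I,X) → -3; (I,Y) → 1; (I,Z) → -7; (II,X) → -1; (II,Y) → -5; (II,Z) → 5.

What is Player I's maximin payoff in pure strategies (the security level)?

Row minima: I → -7, II → -5.
The best of these is -5.

-5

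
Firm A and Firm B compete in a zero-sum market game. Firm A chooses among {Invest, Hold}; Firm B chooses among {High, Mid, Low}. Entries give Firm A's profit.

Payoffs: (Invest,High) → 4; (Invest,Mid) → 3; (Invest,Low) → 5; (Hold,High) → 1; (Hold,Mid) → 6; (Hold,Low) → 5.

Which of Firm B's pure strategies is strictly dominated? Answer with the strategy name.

Low

High holds Firm A's payoff strictly below Low in every row: 4 < 5, 1 < 5.
So Low is strictly dominated for Firm B.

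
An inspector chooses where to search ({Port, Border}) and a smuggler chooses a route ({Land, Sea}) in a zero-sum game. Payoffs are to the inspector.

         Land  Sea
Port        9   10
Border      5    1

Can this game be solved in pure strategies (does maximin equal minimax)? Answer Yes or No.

Yes

Row minima: Port → 9, Border → 1; maximin = 9.
Column maxima: Land → 9, Sea → 10; minimax = 9.
maximin = minimax = 9, so a saddle point exists.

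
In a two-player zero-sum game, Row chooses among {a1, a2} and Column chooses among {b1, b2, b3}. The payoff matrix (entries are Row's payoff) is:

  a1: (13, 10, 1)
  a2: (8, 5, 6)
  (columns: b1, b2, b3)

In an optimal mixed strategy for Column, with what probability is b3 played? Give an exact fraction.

Row minima: a1 → 1, a2 → 5; maximin = 5.
Column maxima: b1 → 13, b2 → 10, b3 → 6; minimax = 6.
5 ≠ 6, so there is no saddle point; optimal play is mixed.
b1 is strictly dominated by b2 (it gives Row strictly more in every row), so Column never plays it.
On the remaining 2×2 (a1, a2 vs b2, b3):
Let Row play a1 with probability p. Expected payoff against b2: 10p + 5(1−p) = 5p + 5; against b3: 1p + 6(1−p) = −5p + 6.
Setting these equal: 5p + 5 = −5p + 6 ⇒ 10p = 1 ⇒ p = 1/10, and the value is (5)·(1/10) + 5 = 11/2.
For Column: with q = P(b2), equating a1's and a2's payoffs gives 9q + 1 = −q + 6 ⇒ q = 1/2.

1/2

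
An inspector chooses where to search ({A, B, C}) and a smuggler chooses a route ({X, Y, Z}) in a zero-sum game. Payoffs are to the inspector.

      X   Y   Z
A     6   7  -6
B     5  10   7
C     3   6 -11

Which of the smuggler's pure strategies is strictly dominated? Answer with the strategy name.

X holds the inspector's payoff strictly below Y in every row: 6 < 7, 5 < 10, 3 < 6.
So Y is strictly dominated for the smuggler.

Y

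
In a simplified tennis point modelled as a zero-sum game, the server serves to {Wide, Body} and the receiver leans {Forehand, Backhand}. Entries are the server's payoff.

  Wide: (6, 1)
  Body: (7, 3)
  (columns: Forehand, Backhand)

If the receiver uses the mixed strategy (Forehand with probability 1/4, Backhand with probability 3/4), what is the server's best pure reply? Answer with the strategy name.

Body

Expected payoff of Wide: (1/4)·6 + (3/4)·1 = 9/4.
Expected payoff of Body: (1/4)·7 + (3/4)·3 = 4.
The largest is 4, so the server's best response is Body.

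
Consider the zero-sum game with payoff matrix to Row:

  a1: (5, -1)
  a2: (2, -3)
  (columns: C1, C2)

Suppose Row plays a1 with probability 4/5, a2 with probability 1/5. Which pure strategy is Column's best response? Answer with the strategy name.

If Column plays C1, Row's expected payoff is (4/5)·5 + (1/5)·2 = 22/5.
If Column plays C2, Row's expected payoff is (4/5)·(-1) + (1/5)·(-3) = -7/5.
Column minimizes Row's payoff; the smallest is -7/5, so the best response is C2.

C2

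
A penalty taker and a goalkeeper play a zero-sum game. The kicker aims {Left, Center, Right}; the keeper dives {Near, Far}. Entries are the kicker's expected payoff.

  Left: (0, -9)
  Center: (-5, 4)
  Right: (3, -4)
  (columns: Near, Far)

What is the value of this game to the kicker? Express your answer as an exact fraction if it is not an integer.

-1/2

Row minima: Left → -9, Center → -5, Right → -4; maximin = -4.
Column maxima: Near → 3, Far → 4; minimax = 3.
-4 ≠ 3, so there is no saddle point; optimal play is mixed.
Left is strictly dominated by Right, so the kicker never plays it.
On the remaining 2×2 (Center, Right vs Near, Far):
Let the kicker play Center with probability p. Expected payoff against Near: (-5)p + 3(1−p) = −8p + 3; against Far: 4p + (-4)(1−p) = 8p − 4.
Setting these equal: −8p + 3 = 8p − 4 ⇒ −16p = -7 ⇒ p = 7/16, and the value is (-8)·(7/16) + 3 = -1/2.
For the keeper: with q = P(Near), equating Center's and Right's payoffs gives −9q + 4 = 7q − 4 ⇒ q = 1/2.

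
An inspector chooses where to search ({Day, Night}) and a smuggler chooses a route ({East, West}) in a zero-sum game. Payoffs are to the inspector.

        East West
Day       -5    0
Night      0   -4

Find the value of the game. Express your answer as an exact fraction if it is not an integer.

-20/9

Row minima: Day → -5, Night → -4; maximin = -4.
Column maxima: East → 0, West → 0; minimax = 0.
-4 ≠ 0, so there is no saddle point; optimal play is mixed.
Let the inspector play Day with probability p. Expected payoff against East: (-5)p + 0(1−p) = −5p; against West: 0p + (-4)(1−p) = 4p − 4.
Setting these equal: −5p = 4p − 4 ⇒ −9p = -4 ⇒ p = 4/9, and the value is (-5)·(4/9) = -20/9.
For the smuggler: with q = P(East), equating Day's and Night's payoffs gives −5q = 4q − 4 ⇒ q = 4/9.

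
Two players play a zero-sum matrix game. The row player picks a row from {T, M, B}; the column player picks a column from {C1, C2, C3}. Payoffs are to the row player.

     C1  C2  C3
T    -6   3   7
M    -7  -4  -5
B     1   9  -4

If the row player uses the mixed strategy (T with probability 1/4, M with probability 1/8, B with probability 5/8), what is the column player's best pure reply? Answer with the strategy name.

C1

If the column player plays C1, the row player's expected payoff is (1/4)·(-6) + (1/8)·(-7) + (5/8)·1 = -7/4.
If the column player plays C2, the row player's expected payoff is (1/4)·3 + (1/8)·(-4) + (5/8)·9 = 47/8.
If the column player plays C3, the row player's expected payoff is (1/4)·7 + (1/8)·(-5) + (5/8)·(-4) = -11/8.
The column player minimizes the row player's payoff; the smallest is -7/4, so the best response is C1.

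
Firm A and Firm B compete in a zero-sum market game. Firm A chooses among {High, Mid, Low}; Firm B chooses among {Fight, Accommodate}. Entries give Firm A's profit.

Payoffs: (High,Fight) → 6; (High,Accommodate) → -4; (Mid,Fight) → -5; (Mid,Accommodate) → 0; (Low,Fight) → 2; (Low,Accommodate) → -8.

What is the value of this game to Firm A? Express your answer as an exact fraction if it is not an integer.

Row minima: High → -4, Mid → -5, Low → -8; maximin = -4.
Column maxima: Fight → 6, Accommodate → 0; minimax = 0.
-4 ≠ 0, so there is no saddle point; optimal play is mixed.
Low is strictly dominated by High, so Firm A never plays it.
On the remaining 2×2 (High, Mid vs Fight, Accommodate):
Let Firm A play High with probability p. Expected payoff against Fight: 6p + (-5)(1−p) = 11p − 5; against Accommodate: (-4)p + 0(1−p) = −4p.
Setting these equal: 11p − 5 = −4p ⇒ 15p = 5 ⇒ p = 1/3, and the value is (11)·(1/3) − 5 = -4/3.
For Firm B: with q = P(Fight), equating High's and Mid's payoffs gives 10q − 4 = −5q ⇒ q = 4/15.

-4/3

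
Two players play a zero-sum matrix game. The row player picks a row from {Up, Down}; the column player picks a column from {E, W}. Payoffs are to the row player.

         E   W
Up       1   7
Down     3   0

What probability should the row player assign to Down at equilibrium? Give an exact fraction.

2/3

Row minima: Up → 1, Down → 0; maximin = 1.
Column maxima: E → 3, W → 7; minimax = 3.
1 ≠ 3, so there is no saddle point; optimal play is mixed.
Let the row player play Up with probability p. Expected payoff against E: 1p + 3(1−p) = −2p + 3; against W: 7p + 0(1−p) = 7p.
Setting these equal: −2p + 3 = 7p ⇒ −9p = -3 ⇒ p = 1/3, and the value is (-2)·(1/3) + 3 = 7/3.
For the column player: with q = P(E), equating Up's and Down's payoffs gives −6q + 7 = 3q ⇒ q = 7/9.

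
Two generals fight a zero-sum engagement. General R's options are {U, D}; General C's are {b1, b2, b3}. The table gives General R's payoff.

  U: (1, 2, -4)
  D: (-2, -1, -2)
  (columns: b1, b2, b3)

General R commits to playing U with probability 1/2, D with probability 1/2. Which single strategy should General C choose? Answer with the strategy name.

b3

If General C plays b1, General R's expected payoff is (1/2)·1 + (1/2)·(-2) = -1/2.
If General C plays b2, General R's expected payoff is (1/2)·2 + (1/2)·(-1) = 1/2.
If General C plays b3, General R's expected payoff is (1/2)·(-4) + (1/2)·(-2) = -3.
General C minimizes General R's payoff; the smallest is -3, so the best response is b3.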